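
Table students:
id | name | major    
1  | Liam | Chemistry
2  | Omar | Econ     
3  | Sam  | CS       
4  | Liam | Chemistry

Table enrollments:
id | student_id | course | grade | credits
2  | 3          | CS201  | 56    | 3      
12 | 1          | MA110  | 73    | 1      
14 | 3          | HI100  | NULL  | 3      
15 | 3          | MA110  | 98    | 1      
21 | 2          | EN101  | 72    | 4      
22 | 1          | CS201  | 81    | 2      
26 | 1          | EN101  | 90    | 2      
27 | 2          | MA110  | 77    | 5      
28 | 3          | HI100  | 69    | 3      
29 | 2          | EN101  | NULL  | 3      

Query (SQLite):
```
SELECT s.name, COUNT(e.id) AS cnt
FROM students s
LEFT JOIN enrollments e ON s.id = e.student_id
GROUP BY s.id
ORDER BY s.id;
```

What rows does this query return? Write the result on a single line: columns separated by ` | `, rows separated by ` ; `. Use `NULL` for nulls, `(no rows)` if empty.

Liam | 3 ; Omar | 3 ; Sam | 4 ; Liam | 0

LEFT JOIN keeps every students row; unmatched ones get NULL for enrollments columns.
Group by students.id and compute COUNT(e.id). COUNT(col) of an all-NULL group is 0.
  1: ids {12, 22, 26} → COUNT(e.id)=3
  2: ids {21, 27, 29} → COUNT(e.id)=3
  3: ids {2, 14, 15, 28} → COUNT(e.id)=4
  4: ids {—} → COUNT(e.id)=0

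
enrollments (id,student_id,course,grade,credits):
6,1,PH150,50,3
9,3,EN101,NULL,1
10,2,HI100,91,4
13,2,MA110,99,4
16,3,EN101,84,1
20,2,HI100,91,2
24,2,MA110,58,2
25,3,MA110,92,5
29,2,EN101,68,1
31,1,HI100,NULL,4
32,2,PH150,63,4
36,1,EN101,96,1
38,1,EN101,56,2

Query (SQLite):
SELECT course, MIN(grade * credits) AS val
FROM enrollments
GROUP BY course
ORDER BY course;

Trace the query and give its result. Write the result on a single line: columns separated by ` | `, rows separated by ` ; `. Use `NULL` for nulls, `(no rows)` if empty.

For each row compute grade * credits.
Group by course; take MIN of the expression per group.
  EN101: ids {9, 16, 29, 36, 38} → MIN(grade * credits)=68
  HI100: ids {10, 20, 31} → MIN(grade * credits)=182
  MA110: ids {13, 24, 25} → MIN(grade * credits)=116
  PH150: ids {6, 32} → MIN(grade * credits)=150

EN101 | 68 ; HI100 | 182 ; MA110 | 116 ; PH150 | 150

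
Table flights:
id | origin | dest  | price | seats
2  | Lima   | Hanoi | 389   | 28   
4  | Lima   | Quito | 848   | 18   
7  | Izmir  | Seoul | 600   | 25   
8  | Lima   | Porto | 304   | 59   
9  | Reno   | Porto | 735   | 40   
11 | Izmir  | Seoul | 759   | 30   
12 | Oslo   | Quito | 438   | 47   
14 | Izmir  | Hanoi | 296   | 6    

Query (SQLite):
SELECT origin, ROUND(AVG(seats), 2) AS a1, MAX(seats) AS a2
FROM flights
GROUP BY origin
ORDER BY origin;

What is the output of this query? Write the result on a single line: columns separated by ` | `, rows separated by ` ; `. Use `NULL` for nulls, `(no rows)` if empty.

Izmir | 20.33 | 30 ; Lima | 35 | 59 ; Oslo | 47 | 47 ; Reno | 40 | 40

Group flights by origin.
Per group compute: ROUND(AVG(seats), 2), MAX(seats).
  Izmir: ids {7, 11, 14} → ROUND(AVG(seats), 2)=20.33, MAX(seats)=30
  Lima: ids {2, 4, 8} → ROUND(AVG(seats), 2)=35, MAX(seats)=59
  Oslo: ids {12} → ROUND(AVG(seats), 2)=47, MAX(seats)=47
  Reno: ids {9} → ROUND(AVG(seats), 2)=40, MAX(seats)=40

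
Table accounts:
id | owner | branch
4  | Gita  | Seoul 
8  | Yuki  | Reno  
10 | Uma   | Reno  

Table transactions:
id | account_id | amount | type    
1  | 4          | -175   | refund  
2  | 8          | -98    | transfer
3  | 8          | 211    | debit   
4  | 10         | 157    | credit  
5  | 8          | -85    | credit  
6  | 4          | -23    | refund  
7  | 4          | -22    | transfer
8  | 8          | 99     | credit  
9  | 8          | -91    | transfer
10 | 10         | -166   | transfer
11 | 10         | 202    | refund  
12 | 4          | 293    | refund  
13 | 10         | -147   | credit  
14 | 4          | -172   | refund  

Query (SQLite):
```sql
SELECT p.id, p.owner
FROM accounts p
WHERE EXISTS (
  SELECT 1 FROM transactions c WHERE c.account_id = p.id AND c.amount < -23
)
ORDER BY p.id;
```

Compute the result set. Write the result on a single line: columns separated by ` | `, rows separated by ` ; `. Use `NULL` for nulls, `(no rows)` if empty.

For each accounts row, check whether any transactions with matching account_id has amount < -23.
Keep rows where that is true.

4 | Gita ; 8 | Yuki ; 10 | Uma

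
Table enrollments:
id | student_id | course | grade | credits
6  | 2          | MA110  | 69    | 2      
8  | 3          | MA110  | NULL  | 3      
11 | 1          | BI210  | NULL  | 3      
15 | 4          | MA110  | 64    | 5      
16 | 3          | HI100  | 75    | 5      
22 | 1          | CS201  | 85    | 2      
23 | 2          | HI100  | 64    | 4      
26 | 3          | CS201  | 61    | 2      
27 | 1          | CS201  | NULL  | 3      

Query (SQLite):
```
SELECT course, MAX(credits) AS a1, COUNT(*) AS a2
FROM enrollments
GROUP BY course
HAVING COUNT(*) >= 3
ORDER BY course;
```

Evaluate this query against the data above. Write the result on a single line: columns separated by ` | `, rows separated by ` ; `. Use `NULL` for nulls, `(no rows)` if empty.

CS201 | 3 | 3 ; MA110 | 5 | 3

Group enrollments by course.
Per group compute: MAX(credits), COUNT(*).
HAVING: drop groups with fewer than 3 rows.
  BI210: ids {11} → MAX(credits)=3, COUNT(*)=1
  CS201: ids {22, 26, 27} → MAX(credits)=3, COUNT(*)=3
  HI100: ids {16, 23} → MAX(credits)=5, COUNT(*)=2
  MA110: ids {6, 8, 15} → MAX(credits)=5, COUNT(*)=3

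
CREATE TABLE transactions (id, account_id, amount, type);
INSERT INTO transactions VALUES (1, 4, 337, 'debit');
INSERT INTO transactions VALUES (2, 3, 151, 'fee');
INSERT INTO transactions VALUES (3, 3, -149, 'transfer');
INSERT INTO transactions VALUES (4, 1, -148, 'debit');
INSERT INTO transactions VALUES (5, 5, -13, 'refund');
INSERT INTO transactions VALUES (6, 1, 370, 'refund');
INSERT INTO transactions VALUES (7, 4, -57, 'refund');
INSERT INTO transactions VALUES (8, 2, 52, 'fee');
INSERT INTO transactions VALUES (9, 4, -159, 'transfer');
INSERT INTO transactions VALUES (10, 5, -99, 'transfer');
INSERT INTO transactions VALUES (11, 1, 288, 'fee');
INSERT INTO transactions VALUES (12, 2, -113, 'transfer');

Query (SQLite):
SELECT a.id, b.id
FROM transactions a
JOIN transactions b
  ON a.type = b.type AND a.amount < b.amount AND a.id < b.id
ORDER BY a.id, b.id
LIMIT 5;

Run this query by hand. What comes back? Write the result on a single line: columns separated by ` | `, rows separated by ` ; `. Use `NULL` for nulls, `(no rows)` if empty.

2 | 11 ; 3 | 10 ; 3 | 12 ; 5 | 6 ; 8 | 11

Pairs (a,b) with same type, a.amount < b.amount, a.id < b.id.
type groups: debit:{1,4} fee:{2,8,11} refund:{5,6,7} transfer:{3,9,10,12}
Ordered by (a.id, b.id); first 5.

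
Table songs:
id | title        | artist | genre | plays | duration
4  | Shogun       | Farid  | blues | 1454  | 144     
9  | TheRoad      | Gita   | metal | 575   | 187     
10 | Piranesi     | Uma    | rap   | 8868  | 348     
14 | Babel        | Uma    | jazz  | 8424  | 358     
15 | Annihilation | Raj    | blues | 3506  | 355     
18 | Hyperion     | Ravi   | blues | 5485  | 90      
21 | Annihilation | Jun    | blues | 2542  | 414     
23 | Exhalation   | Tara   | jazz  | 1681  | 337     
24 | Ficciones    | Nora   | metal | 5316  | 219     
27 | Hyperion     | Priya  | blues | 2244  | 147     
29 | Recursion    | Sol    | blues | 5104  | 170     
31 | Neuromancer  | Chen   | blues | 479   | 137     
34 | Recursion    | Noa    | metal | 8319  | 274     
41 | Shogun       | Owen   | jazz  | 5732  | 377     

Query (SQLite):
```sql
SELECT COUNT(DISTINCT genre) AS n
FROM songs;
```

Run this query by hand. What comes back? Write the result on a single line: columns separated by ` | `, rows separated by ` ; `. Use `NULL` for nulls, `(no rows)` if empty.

4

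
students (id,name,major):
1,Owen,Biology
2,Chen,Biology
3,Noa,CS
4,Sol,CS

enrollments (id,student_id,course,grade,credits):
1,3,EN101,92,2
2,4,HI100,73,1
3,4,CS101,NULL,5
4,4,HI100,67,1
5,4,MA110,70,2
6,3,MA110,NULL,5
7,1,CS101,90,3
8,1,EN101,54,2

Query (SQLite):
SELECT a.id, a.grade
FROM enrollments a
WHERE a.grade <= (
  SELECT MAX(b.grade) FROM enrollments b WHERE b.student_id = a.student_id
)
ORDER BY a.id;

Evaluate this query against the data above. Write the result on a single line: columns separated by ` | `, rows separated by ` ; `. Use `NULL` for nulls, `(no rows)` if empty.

For each enrollments row a, compute MAX(grade) over rows sharing a.student_id.
Keep row a if a.grade <= that per-group MAX.
  student_id=1: MAX(grade) = 90
  student_id=3: MAX(grade) = 92
  student_id=4: MAX(grade) = 73

1 | 92 ; 2 | 73 ; 4 | 67 ; 5 | 70 ; 7 | 90 ; 8 | 54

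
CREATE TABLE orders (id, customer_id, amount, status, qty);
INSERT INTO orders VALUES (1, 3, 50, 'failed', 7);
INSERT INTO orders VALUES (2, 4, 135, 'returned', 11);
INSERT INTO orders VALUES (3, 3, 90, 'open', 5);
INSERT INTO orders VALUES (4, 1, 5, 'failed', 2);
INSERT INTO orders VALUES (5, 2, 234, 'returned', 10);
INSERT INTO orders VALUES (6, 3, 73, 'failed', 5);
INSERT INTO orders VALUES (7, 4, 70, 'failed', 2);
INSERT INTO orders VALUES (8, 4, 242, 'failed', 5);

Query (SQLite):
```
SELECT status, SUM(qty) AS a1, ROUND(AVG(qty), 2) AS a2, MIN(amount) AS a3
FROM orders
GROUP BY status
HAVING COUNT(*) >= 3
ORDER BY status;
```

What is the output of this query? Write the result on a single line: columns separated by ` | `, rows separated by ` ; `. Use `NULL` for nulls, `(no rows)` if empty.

failed | 21 | 4.2 | 5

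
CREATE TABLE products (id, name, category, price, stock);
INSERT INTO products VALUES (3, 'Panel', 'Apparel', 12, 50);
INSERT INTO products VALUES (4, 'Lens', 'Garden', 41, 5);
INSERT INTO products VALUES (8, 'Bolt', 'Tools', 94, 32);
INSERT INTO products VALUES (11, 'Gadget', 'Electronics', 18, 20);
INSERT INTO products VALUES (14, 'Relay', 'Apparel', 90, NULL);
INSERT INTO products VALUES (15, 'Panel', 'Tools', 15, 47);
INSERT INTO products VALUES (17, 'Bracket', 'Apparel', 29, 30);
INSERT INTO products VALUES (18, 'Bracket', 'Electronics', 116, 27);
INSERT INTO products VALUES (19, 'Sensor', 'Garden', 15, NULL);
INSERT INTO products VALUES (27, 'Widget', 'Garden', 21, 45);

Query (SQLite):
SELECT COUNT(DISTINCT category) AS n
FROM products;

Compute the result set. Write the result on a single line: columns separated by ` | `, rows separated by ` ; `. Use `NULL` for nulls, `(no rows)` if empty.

4

Count distinct non-NULL category values.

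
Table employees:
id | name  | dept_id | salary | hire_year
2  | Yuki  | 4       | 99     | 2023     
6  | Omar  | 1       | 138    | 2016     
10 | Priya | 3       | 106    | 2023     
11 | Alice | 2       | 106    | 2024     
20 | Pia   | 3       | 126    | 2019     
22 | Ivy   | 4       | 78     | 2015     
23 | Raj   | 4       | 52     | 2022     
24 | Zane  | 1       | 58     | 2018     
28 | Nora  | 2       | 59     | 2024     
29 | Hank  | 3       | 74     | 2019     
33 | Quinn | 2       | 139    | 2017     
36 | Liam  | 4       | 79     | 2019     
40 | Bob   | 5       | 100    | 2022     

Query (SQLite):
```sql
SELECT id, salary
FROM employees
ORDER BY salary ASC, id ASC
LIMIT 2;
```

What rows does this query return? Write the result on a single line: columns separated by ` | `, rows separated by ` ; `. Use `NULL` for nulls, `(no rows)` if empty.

23 | 52 ; 24 | 58

Sort by salary asc, tiebreak id asc: (52, id=23), (58, id=24), (59, id=28), (74, id=29), (78, id=22) …. Take first 2.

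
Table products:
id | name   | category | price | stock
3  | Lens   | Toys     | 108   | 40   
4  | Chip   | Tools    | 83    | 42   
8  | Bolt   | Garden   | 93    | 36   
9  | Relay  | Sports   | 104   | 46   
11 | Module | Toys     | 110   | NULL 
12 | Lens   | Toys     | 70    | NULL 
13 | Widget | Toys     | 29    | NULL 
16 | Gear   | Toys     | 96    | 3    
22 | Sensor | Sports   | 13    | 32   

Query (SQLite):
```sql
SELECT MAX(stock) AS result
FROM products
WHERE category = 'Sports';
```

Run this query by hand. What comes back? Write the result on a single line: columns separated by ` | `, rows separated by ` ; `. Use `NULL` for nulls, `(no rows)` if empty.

Rows where category='Sports' → stock values: [46, 32].
MAX of non-NULL values = 46.

46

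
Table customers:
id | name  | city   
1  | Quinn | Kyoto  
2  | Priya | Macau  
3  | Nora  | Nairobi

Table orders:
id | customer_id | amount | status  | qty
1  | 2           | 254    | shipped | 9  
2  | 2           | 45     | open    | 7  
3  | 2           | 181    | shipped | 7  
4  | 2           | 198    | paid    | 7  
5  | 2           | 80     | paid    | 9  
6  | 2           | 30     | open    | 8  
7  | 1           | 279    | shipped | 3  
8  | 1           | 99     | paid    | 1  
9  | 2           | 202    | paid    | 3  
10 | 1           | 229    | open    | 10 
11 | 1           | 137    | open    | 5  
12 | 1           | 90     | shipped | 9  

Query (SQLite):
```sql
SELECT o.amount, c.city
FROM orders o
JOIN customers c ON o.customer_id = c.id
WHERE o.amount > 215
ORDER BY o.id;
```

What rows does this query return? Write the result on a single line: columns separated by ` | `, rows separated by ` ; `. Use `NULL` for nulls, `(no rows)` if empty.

254 | Macau ; 279 | Kyoto ; 229 | Kyoto

Each orders row matches the customers row where customer_id = customers.id.
Then keep rows with o.amount > 215.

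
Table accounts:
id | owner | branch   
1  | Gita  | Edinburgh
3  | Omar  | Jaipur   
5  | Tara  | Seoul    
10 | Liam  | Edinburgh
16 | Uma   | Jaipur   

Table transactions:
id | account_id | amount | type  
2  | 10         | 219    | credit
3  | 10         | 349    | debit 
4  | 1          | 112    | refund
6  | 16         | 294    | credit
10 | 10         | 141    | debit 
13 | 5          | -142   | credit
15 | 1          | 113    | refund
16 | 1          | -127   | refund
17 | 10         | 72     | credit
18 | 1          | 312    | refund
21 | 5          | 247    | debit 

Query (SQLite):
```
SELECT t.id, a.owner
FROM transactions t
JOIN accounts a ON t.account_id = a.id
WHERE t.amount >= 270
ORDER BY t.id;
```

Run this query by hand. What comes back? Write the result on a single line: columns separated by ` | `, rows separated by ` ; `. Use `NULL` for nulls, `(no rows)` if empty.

Each transactions row matches the accounts row where account_id = accounts.id.
Then keep rows with t.amount >= 270.

3 | Liam ; 6 | Uma ; 18 | Gita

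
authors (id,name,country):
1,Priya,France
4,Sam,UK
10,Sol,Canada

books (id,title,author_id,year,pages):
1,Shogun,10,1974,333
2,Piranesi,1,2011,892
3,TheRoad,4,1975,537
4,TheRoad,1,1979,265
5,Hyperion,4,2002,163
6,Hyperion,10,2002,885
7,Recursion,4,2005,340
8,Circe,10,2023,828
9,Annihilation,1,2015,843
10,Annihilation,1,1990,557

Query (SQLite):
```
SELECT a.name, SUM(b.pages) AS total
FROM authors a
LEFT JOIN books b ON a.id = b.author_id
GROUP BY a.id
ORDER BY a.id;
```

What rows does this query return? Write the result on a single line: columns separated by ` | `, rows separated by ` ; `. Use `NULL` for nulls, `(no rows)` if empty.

LEFT JOIN keeps every authors row; unmatched ones get NULL for books columns.
Group by authors.id and compute SUM(b.pages). SUM over an all-NULL group is NULL.
  1: ids {2, 4, 9, 10} → SUM(b.pages)=2557
  4: ids {3, 5, 7} → SUM(b.pages)=1040
  10: ids {1, 6, 8} → SUM(b.pages)=2046

Priya | 2557 ; Sam | 1040 ; Sol | 2046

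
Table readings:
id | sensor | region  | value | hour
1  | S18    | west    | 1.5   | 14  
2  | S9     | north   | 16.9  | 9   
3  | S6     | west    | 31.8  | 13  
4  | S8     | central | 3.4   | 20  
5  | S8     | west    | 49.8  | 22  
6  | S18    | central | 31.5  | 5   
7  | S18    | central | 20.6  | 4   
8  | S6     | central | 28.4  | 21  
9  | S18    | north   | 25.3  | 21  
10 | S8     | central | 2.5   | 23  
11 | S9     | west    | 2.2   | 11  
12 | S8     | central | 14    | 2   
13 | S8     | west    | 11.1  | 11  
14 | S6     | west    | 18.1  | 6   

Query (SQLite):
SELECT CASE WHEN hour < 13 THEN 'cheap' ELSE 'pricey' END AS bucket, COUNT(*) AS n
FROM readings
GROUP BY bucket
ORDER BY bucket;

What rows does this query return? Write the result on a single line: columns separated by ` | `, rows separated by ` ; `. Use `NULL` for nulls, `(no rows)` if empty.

cheap | 7 ; pricey | 7

Bucket rows by hour < 13 → 'cheap' else 'pricey'; count each bucket.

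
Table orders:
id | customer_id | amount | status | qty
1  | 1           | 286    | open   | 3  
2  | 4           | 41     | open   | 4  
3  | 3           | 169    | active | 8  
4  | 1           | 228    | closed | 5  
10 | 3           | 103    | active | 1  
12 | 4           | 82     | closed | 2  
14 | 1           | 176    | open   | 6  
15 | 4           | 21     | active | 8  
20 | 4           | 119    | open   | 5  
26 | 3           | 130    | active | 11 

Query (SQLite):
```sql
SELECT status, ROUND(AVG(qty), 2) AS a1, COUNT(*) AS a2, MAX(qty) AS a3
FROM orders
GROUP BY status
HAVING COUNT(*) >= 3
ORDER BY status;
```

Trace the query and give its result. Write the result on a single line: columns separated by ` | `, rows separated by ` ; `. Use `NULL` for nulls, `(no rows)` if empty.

Group orders by status.
Per group compute: ROUND(AVG(qty), 2), COUNT(*), MAX(qty).
HAVING: drop groups with fewer than 3 rows.
  active: ids {3, 10, 15, 26} → ROUND(AVG(qty), 2)=7, COUNT(*)=4, MAX(qty)=11
  closed: ids {4, 12} → ROUND(AVG(qty), 2)=3.5, COUNT(*)=2, MAX(qty)=5
  open: ids {1, 2, 14, 20} → ROUND(AVG(qty), 2)=4.5, COUNT(*)=4, MAX(qty)=6

active | 7 | 4 | 11 ; open | 4.5 | 4 | 6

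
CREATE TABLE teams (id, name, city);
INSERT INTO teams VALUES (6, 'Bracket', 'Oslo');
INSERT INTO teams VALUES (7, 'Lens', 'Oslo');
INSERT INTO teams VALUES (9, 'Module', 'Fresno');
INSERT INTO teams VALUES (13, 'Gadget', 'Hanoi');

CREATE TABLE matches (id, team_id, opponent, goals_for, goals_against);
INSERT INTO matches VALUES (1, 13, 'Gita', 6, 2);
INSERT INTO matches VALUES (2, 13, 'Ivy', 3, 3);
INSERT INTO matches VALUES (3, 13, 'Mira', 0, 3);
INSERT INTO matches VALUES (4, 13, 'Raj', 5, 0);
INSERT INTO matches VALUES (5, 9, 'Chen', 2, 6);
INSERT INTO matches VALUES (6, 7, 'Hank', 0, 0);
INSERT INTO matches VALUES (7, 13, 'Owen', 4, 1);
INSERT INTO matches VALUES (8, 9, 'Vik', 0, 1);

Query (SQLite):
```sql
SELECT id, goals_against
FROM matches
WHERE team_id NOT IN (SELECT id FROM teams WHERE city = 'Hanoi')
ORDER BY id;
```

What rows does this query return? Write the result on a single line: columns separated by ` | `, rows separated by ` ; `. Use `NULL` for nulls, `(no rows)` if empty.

Inner query: teams.id where city = 'Hanoi'.
Outer: keep matches rows whose team_id is not in that set.
Inner query → {13}

5 | 6 ; 6 | 0 ; 8 | 1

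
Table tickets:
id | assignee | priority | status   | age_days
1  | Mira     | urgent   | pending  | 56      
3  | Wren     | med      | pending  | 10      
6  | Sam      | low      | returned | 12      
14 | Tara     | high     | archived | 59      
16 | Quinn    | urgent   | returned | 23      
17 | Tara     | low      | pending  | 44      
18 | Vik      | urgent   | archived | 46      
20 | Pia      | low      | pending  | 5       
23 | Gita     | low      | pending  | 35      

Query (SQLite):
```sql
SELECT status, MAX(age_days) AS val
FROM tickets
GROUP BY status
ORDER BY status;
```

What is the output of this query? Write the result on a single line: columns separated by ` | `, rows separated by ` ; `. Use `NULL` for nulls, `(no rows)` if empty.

Partition tickets by status; compute MAX(age_days) within each group.
  archived: ids {14, 18} → MAX(age_days)=59
  pending: ids {1, 3, 17, 20, 23} → MAX(age_days)=56
  returned: ids {6, 16} → MAX(age_days)=23

archived | 59 ; pending | 56 ; returned | 23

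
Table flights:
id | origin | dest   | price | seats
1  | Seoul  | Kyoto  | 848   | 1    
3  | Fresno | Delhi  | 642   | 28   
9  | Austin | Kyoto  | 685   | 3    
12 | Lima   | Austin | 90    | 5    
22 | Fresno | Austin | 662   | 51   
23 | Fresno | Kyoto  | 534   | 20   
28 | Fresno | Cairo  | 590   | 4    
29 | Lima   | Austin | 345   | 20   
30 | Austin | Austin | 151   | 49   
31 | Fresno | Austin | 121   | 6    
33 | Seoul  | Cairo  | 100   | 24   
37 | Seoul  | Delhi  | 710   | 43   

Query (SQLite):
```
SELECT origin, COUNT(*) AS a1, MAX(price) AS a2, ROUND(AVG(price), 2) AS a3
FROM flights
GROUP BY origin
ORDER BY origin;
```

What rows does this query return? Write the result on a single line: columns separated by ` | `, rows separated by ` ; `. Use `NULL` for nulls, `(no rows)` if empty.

Austin | 2 | 685 | 418 ; Fresno | 5 | 662 | 509.8 ; Lima | 2 | 345 | 217.5 ; Seoul | 3 | 848 | 552.67

Group flights by origin.
Per group compute: COUNT(*), MAX(price), ROUND(AVG(price), 2).
  Austin: ids {9, 30} → COUNT(*)=2, MAX(price)=685, ROUND(AVG(price), 2)=418
  Fresno: ids {3, 22, 23, 28, 31} → COUNT(*)=5, MAX(price)=662, ROUND(AVG(price), 2)=509.8
  Lima: ids {12, 29} → COUNT(*)=2, MAX(price)=345, ROUND(AVG(price), 2)=217.5
  Seoul: ids {1, 33, 37} → COUNT(*)=3, MAX(price)=848, ROUND(AVG(price), 2)=552.67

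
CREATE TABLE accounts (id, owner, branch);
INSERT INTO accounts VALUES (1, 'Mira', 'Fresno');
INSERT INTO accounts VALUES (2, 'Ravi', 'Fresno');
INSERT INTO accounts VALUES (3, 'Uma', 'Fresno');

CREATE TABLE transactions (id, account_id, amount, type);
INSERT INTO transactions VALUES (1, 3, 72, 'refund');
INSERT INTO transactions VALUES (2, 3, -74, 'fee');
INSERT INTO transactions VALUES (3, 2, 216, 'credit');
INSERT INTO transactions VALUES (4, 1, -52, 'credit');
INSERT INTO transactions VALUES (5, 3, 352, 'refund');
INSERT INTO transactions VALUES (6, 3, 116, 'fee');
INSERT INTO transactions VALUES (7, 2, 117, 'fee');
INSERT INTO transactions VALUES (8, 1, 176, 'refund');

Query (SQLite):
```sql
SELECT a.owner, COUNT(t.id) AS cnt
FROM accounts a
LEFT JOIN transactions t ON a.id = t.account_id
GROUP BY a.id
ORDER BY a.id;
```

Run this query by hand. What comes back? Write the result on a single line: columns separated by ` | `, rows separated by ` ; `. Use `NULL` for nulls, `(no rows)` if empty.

LEFT JOIN keeps every accounts row; unmatched ones get NULL for transactions columns.
Group by accounts.id and compute COUNT(t.id). COUNT(col) of an all-NULL group is 0.
  1: ids {4, 8} → COUNT(t.id)=2
  2: ids {3, 7} → COUNT(t.id)=2
  3: ids {1, 2, 5, 6} → COUNT(t.id)=4

Mira | 2 ; Ravi | 2 ; Uma | 4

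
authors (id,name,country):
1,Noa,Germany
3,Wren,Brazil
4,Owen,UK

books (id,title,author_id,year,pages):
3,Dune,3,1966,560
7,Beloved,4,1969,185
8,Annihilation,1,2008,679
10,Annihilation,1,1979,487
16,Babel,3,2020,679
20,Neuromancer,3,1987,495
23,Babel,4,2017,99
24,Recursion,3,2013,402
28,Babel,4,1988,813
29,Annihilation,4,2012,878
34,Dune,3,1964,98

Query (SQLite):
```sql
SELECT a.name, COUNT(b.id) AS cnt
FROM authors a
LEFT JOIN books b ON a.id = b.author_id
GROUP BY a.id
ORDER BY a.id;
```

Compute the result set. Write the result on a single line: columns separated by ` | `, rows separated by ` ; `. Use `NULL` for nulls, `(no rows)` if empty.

LEFT JOIN keeps every authors row; unmatched ones get NULL for books columns.
Group by authors.id and compute COUNT(b.id). COUNT(col) of an all-NULL group is 0.
  1: ids {8, 10} → COUNT(b.id)=2
  3: ids {3, 16, 20, 24, 34} → COUNT(b.id)=5
  4: ids {7, 23, 28, 29} → COUNT(b.id)=4

Noa | 2 ; Wren | 5 ; Owen | 4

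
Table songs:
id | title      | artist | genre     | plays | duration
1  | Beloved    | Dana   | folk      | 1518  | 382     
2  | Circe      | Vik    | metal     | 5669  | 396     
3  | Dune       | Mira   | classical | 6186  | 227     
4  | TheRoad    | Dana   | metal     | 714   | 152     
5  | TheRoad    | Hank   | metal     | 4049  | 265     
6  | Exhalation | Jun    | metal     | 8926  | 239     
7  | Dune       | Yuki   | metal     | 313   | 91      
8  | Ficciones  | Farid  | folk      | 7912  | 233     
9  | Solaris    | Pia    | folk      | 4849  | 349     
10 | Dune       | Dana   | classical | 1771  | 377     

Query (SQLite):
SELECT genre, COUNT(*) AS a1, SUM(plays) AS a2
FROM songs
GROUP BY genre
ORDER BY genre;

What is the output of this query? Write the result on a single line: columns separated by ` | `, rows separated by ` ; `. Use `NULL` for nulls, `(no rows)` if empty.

classical | 2 | 7957 ; folk | 3 | 14279 ; metal | 5 | 19671

Group songs by genre.
Per group compute: COUNT(*), SUM(plays).
  classical: ids {3, 10} → COUNT(*)=2, SUM(plays)=7957
  folk: ids {1, 8, 9} → COUNT(*)=3, SUM(plays)=14279
  metal: ids {2, 4, 5, 6, 7} → COUNT(*)=5, SUM(plays)=19671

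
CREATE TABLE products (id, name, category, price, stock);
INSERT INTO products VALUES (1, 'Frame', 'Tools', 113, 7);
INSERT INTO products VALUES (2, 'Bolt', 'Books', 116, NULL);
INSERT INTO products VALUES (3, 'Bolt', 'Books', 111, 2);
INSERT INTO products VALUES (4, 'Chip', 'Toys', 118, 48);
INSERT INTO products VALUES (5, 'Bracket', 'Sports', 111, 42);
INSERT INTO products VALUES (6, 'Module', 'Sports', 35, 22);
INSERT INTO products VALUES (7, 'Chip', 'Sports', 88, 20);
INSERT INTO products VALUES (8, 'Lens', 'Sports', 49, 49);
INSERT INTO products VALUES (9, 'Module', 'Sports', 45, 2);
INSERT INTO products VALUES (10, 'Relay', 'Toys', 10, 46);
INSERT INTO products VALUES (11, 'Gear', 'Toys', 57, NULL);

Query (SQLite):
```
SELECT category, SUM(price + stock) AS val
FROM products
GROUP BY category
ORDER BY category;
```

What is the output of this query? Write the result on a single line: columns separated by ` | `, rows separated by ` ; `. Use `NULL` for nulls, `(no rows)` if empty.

Books | 113 ; Sports | 463 ; Tools | 120 ; Toys | 222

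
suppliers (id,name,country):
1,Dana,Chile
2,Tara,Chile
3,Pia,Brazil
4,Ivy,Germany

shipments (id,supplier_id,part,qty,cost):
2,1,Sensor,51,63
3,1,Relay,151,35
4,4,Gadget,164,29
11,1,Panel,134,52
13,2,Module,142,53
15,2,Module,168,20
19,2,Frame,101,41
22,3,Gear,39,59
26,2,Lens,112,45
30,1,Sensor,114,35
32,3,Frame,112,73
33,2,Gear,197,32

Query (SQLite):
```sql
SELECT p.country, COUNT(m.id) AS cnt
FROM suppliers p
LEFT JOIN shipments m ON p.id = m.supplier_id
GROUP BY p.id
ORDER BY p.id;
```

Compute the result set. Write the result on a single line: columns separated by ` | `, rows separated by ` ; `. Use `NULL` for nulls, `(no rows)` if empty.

LEFT JOIN keeps every suppliers row; unmatched ones get NULL for shipments columns.
Group by suppliers.id and compute COUNT(m.id). COUNT(col) of an all-NULL group is 0.
  1: ids {2, 3, 11, 30} → COUNT(m.id)=4
  2: ids {13, 15, 19, 26, 33} → COUNT(m.id)=5
  3: ids {22, 32} → COUNT(m.id)=2
  4: ids {4} → COUNT(m.id)=1

Chile | 4 ; Chile | 5 ; Brazil | 2 ; Germany | 1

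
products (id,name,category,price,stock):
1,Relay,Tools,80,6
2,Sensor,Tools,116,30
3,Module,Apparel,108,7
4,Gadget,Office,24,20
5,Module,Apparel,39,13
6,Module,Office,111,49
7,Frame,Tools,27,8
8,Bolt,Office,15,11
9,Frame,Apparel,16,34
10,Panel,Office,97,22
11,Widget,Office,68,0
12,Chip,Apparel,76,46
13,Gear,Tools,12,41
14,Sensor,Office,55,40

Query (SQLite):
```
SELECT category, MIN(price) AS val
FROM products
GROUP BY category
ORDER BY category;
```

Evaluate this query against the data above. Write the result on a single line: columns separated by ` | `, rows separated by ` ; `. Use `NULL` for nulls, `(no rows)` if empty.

Partition products by category; compute MIN(price) within each group.
  Apparel: ids {3, 5, 9, 12} → MIN(price)=16
  Office: ids {4, 6, 8, 10, 11, 14} → MIN(price)=15
  Tools: ids {1, 2, 7, 13} → MIN(price)=12

Apparel | 16 ; Office | 15 ; Tools | 12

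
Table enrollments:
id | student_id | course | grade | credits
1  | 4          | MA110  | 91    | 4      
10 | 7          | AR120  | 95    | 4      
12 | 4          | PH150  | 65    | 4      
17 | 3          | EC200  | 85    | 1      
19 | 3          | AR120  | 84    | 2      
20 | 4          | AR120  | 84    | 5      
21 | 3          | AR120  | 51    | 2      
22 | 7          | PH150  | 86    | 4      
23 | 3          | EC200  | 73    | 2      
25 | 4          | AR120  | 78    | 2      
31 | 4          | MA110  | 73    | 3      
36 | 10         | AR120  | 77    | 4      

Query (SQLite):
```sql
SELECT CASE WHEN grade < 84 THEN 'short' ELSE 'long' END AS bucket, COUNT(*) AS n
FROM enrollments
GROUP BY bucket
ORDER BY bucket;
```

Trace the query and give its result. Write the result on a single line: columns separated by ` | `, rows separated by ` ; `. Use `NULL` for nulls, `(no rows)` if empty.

long | 6 ; short | 6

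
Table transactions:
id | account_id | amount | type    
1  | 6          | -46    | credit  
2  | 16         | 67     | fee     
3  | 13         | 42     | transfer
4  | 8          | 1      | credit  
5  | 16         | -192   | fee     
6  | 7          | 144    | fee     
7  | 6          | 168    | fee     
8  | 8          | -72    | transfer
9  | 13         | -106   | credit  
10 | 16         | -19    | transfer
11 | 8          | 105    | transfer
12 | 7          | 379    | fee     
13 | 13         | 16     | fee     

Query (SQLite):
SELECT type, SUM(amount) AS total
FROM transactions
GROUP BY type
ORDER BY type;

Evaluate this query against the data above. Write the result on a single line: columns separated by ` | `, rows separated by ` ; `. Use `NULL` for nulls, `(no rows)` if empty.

Partition transactions by type; compute SUM(amount) within each group.
  credit: ids {1, 4, 9} → SUM(amount)=-151
  fee: ids {2, 5, 6, 7, 12, 13} → SUM(amount)=582
  transfer: ids {3, 8, 10, 11} → SUM(amount)=56

credit | -151 ; fee | 582 ; transfer | 56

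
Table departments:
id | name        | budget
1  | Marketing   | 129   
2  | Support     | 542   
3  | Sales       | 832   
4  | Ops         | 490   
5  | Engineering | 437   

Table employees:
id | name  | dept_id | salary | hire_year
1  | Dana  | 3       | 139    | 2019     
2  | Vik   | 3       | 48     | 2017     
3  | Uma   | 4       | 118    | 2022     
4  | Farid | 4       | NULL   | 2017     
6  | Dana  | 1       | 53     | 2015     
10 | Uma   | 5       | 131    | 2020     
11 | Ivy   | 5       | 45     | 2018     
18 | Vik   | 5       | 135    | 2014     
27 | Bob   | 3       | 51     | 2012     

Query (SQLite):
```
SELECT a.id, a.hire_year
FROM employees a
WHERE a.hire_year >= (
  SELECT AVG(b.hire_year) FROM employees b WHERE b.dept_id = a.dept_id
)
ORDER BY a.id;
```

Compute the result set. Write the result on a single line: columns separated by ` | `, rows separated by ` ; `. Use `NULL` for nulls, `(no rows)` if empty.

For each employees row a, compute AVG(hire_year) over rows sharing a.dept_id.
Keep row a if a.hire_year >= that per-group AVG.
  dept_id=1: AVG(hire_year) = 2015.0
  dept_id=3: AVG(hire_year) = 2016.0
  dept_id=4: AVG(hire_year) = 2019.5
  dept_id=5: AVG(hire_year) = 2017.333333

1 | 2019 ; 2 | 2017 ; 3 | 2022 ; 6 | 2015 ; 10 | 2020 ; 11 | 2018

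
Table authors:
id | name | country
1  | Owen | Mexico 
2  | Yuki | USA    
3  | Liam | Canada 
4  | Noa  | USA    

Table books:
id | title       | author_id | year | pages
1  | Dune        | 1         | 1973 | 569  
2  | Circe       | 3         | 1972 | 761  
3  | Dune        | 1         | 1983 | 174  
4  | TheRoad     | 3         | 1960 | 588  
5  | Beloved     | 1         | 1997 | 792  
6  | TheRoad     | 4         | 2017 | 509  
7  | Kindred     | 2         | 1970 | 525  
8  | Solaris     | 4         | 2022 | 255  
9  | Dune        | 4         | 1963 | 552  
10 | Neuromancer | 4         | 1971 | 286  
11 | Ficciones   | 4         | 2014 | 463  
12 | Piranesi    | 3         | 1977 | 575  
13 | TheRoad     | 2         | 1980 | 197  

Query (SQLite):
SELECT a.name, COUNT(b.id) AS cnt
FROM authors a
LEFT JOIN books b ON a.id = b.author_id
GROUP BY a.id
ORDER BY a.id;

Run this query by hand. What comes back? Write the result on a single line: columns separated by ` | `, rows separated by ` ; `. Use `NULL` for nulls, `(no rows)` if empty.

Owen | 3 ; Yuki | 2 ; Liam | 3 ; Noa | 5

LEFT JOIN keeps every authors row; unmatched ones get NULL for books columns.
Group by authors.id and compute COUNT(b.id). COUNT(col) of an all-NULL group is 0.
  1: ids {1, 3, 5} → COUNT(b.id)=3
  2: ids {7, 13} → COUNT(b.id)=2
  3: ids {2, 4, 12} → COUNT(b.id)=3
  4: ids {6, 8, 9, 10, 11} → COUNT(b.id)=5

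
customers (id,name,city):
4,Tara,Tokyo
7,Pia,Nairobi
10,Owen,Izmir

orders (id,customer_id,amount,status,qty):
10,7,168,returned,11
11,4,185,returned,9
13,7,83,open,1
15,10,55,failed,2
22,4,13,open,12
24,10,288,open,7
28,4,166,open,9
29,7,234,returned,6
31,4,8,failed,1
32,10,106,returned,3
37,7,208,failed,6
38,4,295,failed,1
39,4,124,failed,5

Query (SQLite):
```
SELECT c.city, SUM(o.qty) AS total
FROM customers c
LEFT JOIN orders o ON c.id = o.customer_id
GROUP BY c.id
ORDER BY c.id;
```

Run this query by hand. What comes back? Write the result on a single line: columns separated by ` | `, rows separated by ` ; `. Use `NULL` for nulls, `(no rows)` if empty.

LEFT JOIN keeps every customers row; unmatched ones get NULL for orders columns.
Group by customers.id and compute SUM(o.qty). SUM over an all-NULL group is NULL.
  4: ids {11, 22, 28, 31, 38, 39} → SUM(o.qty)=37
  7: ids {10, 13, 29, 37} → SUM(o.qty)=24
  10: ids {15, 24, 32} → SUM(o.qty)=12

Tokyo | 37 ; Nairobi | 24 ; Izmir | 12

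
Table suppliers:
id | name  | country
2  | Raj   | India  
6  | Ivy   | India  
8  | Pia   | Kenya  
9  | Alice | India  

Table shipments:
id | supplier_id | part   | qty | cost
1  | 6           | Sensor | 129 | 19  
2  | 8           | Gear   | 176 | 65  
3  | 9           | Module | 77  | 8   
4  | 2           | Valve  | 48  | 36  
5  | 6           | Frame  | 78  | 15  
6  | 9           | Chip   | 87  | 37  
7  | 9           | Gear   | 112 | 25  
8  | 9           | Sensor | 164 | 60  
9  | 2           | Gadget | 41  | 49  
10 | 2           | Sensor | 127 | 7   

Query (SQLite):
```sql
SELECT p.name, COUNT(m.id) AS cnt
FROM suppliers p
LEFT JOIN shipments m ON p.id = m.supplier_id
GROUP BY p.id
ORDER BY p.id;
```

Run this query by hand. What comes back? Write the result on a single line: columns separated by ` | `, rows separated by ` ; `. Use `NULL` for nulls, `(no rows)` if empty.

LEFT JOIN keeps every suppliers row; unmatched ones get NULL for shipments columns.
Group by suppliers.id and compute COUNT(m.id). COUNT(col) of an all-NULL group is 0.
  2: ids {4, 9, 10} → COUNT(m.id)=3
  6: ids {1, 5} → COUNT(m.id)=2
  8: ids {2} → COUNT(m.id)=1
  9: ids {3, 6, 7, 8} → COUNT(m.id)=4

Raj | 3 ; Ivy | 2 ; Pia | 1 ; Alice | 4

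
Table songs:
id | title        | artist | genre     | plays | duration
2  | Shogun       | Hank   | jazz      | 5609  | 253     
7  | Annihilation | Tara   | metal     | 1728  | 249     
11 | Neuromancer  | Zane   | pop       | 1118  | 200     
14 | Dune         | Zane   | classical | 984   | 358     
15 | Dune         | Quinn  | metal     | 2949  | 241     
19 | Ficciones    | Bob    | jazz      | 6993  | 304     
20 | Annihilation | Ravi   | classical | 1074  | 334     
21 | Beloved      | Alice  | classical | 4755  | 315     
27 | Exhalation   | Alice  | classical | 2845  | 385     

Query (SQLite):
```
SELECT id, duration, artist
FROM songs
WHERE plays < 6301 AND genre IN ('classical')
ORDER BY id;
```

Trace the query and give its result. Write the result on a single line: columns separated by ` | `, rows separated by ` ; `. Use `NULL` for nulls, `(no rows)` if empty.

14 | 358 | Zane ; 20 | 334 | Ravi ; 21 | 315 | Alice ; 27 | 385 | Alice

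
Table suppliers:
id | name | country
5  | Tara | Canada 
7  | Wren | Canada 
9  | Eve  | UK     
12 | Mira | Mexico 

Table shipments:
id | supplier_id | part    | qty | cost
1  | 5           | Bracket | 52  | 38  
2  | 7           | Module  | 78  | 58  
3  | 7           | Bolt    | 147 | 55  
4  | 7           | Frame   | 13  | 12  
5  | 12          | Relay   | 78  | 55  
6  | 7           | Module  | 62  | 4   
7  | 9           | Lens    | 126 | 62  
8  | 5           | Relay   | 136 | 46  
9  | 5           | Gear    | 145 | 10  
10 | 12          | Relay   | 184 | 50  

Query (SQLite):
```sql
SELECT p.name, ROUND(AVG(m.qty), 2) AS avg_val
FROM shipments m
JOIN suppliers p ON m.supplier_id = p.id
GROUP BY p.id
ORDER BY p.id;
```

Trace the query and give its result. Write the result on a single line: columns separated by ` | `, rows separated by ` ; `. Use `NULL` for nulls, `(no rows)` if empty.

Tara | 111 ; Wren | 75 ; Eve | 126 ; Mira | 131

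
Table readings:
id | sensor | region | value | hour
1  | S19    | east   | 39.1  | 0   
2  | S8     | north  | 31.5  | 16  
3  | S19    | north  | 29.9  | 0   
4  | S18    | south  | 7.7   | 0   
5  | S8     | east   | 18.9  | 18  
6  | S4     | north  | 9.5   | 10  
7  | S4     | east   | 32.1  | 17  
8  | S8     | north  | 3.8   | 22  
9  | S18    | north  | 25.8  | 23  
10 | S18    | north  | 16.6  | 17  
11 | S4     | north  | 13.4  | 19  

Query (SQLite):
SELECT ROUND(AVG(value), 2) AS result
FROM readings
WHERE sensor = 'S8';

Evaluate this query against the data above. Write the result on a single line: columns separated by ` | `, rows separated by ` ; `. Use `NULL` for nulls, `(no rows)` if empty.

Rows where sensor='S8' → value values: [31.5, 18.9, 3.8].
AVG = 54.2 / 3 (rounded to 2 dp).

18.07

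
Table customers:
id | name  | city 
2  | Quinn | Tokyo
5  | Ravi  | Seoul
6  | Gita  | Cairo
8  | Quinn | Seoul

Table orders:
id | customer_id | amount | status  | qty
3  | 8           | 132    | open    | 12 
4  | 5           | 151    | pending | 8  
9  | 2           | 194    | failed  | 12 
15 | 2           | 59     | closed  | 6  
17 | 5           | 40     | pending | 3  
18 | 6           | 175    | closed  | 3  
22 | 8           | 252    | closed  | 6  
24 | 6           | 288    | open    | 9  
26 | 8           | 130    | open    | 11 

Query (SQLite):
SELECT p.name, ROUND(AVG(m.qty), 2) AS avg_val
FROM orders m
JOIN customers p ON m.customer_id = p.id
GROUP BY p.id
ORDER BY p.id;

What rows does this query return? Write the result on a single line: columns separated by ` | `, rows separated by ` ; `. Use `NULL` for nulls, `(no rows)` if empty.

Quinn | 9 ; Ravi | 5.5 ; Gita | 6 ; Quinn | 9.67

Join each orders row to its customers via customer_id.
Group joined rows by customers.id; compute ROUND(AVG(m.qty), 2) per group.
  2: ids {9, 15} → ROUND(AVG(m.qty), 2)=9
  5: ids {4, 17} → ROUND(AVG(m.qty), 2)=5.5
  6: ids {18, 24} → ROUND(AVG(m.qty), 2)=6
  8: ids {3, 22, 26} → ROUND(AVG(m.qty), 2)=9.67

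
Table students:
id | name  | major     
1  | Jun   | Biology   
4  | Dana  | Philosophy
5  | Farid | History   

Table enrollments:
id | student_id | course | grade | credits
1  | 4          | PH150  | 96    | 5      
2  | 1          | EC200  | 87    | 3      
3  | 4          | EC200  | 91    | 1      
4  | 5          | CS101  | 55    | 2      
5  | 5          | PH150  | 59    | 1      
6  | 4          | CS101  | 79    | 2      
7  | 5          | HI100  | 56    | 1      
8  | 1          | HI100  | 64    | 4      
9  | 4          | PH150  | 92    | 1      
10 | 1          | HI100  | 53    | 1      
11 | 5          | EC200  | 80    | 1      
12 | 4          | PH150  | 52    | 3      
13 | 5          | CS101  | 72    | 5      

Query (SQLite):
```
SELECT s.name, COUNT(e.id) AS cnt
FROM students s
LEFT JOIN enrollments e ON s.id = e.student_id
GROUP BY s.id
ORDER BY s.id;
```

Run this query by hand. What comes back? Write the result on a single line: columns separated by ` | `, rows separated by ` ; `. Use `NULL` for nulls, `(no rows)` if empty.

LEFT JOIN keeps every students row; unmatched ones get NULL for enrollments columns.
Group by students.id and compute COUNT(e.id). COUNT(col) of an all-NULL group is 0.
  1: ids {2, 8, 10} → COUNT(e.id)=3
  4: ids {1, 3, 6, 9, 12} → COUNT(e.id)=5
  5: ids {4, 5, 7, 11, 13} → COUNT(e.id)=5

Jun | 3 ; Dana | 5 ; Farid | 5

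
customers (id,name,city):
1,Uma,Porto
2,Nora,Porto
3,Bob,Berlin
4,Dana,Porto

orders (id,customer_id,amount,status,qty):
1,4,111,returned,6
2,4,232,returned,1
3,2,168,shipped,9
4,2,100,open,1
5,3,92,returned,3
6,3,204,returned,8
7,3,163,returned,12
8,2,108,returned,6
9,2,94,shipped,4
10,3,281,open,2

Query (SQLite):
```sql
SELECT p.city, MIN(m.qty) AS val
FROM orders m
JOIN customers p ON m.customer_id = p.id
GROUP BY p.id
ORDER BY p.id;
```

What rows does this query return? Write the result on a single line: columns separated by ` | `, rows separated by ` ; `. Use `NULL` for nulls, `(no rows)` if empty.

Join each orders row to its customers via customer_id.
Group joined rows by customers.id; compute MIN(m.qty) per group.
  2: ids {3, 4, 8, 9} → MIN(m.qty)=1
  3: ids {5, 6, 7, 10} → MIN(m.qty)=2
  4: ids {1, 2} → MIN(m.qty)=1

Porto | 1 ; Berlin | 2 ; Porto | 1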